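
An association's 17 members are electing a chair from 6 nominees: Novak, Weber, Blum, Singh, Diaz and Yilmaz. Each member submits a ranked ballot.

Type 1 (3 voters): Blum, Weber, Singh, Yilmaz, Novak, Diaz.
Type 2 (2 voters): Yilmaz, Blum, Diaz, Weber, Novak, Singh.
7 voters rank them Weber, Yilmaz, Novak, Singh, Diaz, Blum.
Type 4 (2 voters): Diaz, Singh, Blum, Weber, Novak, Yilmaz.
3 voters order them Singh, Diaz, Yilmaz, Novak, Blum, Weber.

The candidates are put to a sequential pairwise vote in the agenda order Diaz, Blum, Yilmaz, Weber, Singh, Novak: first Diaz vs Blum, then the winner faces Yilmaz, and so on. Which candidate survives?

Weber

Round 1: Diaz vs Blum — 12–5, Diaz advances.
Round 2: Diaz vs Yilmaz — 5–12, Yilmaz advances.
Round 3: Yilmaz vs Weber — 5–12, Weber advances.
Round 4: Weber vs Singh — 12–5, Weber advances.
Round 5: Weber vs Novak — 14–3, Weber advances.
The agenda winner is Weber.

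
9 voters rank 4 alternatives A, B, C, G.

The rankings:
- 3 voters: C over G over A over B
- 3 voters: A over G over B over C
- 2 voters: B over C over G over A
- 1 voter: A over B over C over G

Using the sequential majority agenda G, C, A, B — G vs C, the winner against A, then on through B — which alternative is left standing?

B

Round 1: G vs C — 3–6, C advances.
Round 2: C vs A — 5–4, C advances.
Round 3: C vs B — 3–6, B advances.
B survives the agenda.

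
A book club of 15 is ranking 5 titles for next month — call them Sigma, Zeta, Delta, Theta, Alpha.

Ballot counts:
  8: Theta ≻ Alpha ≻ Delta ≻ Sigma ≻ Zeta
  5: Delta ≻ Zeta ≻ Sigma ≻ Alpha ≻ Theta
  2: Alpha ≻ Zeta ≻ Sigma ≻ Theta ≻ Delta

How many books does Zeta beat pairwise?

Zeta against each rival (15 members):
Zeta–Sigma: Sigma 8–7.
Zeta vs Delta: 2 to 13, Delta.
Zeta vs Theta: Theta wins 8–7.
Zeta–Alpha: Alpha 10–5.
Zeta beats no one; loses to Sigma, Delta, Theta, Alpha — 0 pairwise wins.

0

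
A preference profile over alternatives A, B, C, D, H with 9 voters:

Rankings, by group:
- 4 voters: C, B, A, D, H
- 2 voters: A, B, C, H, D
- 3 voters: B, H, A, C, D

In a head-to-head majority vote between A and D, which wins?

Ballots ranking A above D: 4 + 2 + 3 = 9.
Ballots ranking D above A: 9 − 9 = 0.
A wins the head-to-head 9–0.

A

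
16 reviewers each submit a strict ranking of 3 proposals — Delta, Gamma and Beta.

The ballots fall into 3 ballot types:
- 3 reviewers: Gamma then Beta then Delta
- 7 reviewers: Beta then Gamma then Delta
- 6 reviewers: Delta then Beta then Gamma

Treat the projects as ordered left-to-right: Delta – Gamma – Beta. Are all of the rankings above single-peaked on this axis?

Axis positions: Delta=1, Gamma=2, Beta=3.
Ballot type 1 (peak Gamma at position 2): ranking walks positions 2-3-1, expanding outward from the peak — single-peaked.
Ballot type 2 (peak Beta at position 3): ranking walks positions 3-2-1, expanding outward from the peak — single-peaked.
Ballot type 3: ranking walks positions 1-3-2; Beta is ranked above Gamma even though Gamma lies between Beta and the peak Delta on the axis — preferences dip and rise again. Not single-peaked.
Ballot type 3 violates single-peakedness, so the profile is not single-peaked on this axis.

no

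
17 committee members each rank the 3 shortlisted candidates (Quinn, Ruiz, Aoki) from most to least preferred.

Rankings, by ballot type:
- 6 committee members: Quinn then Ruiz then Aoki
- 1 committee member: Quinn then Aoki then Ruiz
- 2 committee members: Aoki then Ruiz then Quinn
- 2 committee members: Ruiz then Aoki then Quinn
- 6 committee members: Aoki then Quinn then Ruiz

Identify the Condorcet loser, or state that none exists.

Pairwise majorities:
Quinn vs Ruiz: Quinn, 13–4.
Quinn vs Aoki: Quinn preferred on 6+1 = 7 ballots; Aoki wins 10–7.
Ruiz vs Aoki: Aoki, 9–8.
Ruiz is beaten in every head-to-head and is the Condorcet loser.

Ruiz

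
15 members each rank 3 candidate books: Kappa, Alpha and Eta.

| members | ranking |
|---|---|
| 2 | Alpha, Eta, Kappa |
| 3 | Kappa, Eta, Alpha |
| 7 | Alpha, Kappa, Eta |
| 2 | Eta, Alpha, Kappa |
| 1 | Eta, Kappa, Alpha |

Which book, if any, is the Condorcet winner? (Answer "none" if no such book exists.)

Pairwise majorities:
Kappa vs Alpha: Kappa is ranked higher on 3+1 = 4 ballots, Alpha on 11. Alpha wins 11–4.
Kappa vs Eta: 10 to 5, Kappa.
Alpha vs Eta: Alpha preferred on 2+7 = 9 ballots; Alpha wins 9–6.
Only Alpha has no losses; Alpha is the Condorcet winner.

Alpha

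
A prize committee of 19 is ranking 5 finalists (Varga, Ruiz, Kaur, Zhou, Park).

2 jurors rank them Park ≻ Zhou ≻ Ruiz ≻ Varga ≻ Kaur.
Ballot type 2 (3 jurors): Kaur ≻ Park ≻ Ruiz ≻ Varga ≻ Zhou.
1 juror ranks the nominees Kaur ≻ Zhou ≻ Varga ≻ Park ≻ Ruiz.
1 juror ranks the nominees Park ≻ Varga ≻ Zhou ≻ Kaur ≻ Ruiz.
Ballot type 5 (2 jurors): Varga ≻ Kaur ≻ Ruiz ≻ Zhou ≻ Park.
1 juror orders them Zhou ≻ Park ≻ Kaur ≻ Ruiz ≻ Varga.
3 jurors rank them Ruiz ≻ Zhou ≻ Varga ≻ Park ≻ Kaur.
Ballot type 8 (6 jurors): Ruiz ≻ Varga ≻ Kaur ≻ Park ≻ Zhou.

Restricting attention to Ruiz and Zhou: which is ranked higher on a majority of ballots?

Ruiz

Ballots ranking Ruiz above Zhou: 3 + 2 + 3 + 6 = 14.
Ballots ranking Zhou above Ruiz: 19 − 14 = 5.
Ruiz wins the head-to-head 14–5.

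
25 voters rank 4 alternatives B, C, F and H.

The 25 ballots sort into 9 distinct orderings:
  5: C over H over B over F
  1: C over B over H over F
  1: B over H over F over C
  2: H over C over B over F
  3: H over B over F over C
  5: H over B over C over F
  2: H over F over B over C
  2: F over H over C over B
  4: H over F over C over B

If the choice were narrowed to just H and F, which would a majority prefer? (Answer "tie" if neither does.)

H

Ballots ranking H above F: 5 + 1 + 1 + 2 + 3 + 5 + 2 + 4 = 23.
Ballots ranking F above H: 25 − 23 = 2.
H wins the head-to-head 23–2.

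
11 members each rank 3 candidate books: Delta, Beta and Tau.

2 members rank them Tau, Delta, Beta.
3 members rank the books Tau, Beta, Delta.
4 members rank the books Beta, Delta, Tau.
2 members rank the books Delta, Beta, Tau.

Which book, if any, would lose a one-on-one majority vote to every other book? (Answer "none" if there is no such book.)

Tau

Pairwise majorities:
Delta vs Beta: Beta, 7–4.
Delta vs Tau: Delta is ranked higher on 4+2 = 6 ballots, Tau on 5. Delta wins 6–5.
Beta vs Tau: 4+2 = 6 for Beta, 5 for Tau — Beta by 6–5.
Tau loses to every other book — it is the Condorcet loser.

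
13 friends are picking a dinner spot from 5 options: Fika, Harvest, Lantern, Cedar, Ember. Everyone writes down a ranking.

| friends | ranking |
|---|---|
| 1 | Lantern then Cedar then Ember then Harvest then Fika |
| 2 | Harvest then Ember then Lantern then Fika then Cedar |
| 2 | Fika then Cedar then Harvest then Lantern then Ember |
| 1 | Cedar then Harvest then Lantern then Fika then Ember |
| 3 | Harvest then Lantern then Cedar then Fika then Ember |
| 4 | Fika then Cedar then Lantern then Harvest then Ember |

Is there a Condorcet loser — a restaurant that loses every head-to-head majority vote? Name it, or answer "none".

Ember

Head-to-head results (13 friends):
Fika vs Harvest: Harvest wins 7–6.
Fika vs Lantern: 2+4 = 6 for Fika, 7 for Lantern — Lantern by 7–6.
Fika vs Cedar: 8 to 5, Fika.
Fika–Ember: Fika 10–3.
Harvest vs Lantern: Harvest preferred on 2+2+1+3 = 8 ballots; Harvest wins 8–5.
Harvest vs Cedar: Harvest preferred on 2+3 = 5 ballots; Cedar wins 8–5.
Harvest vs Ember: Harvest wins 12–1.
Lantern vs Cedar: Lantern preferred on 1+2+3 = 6 ballots; Cedar wins 7–6.
Lantern–Ember: Lantern 11–2.
Cedar vs Ember: Cedar preferred on 1+2+1+3+4 = 11 ballots; Cedar wins 11–2.
Ember is beaten in every head-to-head and is the Condorcet loser.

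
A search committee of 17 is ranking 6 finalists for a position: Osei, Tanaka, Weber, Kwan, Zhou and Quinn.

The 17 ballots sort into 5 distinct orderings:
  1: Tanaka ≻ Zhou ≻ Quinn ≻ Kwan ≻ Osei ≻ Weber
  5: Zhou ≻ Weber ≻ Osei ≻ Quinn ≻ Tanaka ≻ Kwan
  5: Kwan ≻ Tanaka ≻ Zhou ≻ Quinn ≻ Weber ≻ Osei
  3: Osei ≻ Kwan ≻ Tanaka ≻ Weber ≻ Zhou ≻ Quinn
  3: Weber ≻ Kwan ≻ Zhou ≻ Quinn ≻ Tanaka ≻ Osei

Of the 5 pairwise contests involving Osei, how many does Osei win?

Osei against each rival (17 committee members):
Osei vs Tanaka: Osei is ranked higher on 5+3 = 8 ballots, Tanaka on 9. Tanaka wins 9–8.
Osei vs Weber: 4 to 13, Weber.
Osei–Kwan: Kwan 9–8.
Osei vs Zhou: Osei preferred on 3 ballots; Zhou wins 14–3.
Osei vs Quinn: Quinn wins 9–8.
Osei beats no one; loses to Tanaka, Weber, Kwan, Zhou, Quinn — 0 pairwise wins.

0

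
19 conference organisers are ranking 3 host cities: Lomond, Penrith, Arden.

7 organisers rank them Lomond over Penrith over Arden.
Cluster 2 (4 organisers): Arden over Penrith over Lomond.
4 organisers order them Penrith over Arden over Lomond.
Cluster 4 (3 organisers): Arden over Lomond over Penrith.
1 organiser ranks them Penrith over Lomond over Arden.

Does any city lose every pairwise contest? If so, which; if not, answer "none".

none

Pairwise majorities:
Lomond vs Penrith: 7+3 = 10 for Lomond, 9 for Penrith — Lomond by 10–9.
Lomond vs Arden: Arden, 11–8.
Penrith vs Arden: Penrith wins 12–7.
No city is winless: Lomond beats Penrith; Penrith beats Arden; Arden beats Lomond. There is no Condorcet loser.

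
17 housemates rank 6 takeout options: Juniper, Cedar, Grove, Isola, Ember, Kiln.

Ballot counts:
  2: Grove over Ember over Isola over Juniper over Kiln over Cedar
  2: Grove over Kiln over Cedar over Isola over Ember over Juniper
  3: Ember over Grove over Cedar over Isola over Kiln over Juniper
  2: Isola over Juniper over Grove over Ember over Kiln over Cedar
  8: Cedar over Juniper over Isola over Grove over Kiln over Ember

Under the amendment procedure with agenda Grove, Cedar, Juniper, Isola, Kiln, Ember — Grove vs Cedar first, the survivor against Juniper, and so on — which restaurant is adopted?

Isola

Round 1: Grove vs Cedar — 9–8, Grove advances.
Round 2: Grove vs Juniper — 7–10, Juniper advances.
Round 3: Juniper vs Isola — 8–9, Isola advances.
Round 4: Isola vs Kiln — 15–2, Isola advances.
Round 5: Isola vs Ember — 12–5, Isola advances.
The agenda winner is Isola.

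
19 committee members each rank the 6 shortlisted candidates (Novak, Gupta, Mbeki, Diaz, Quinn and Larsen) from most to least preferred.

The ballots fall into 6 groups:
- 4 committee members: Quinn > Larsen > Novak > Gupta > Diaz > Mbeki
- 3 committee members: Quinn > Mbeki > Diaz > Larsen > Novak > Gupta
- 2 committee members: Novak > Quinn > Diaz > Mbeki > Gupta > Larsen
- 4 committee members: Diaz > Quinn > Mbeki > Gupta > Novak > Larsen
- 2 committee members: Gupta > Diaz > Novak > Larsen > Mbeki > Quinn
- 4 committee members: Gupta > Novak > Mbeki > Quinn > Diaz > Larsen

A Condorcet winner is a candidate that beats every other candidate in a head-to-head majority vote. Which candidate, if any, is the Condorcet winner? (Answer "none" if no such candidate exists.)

Quinn

Check each pair by majority over 19 ballots:
Novak vs Gupta: 4+3+2 = 9 for Novak, 10 for Gupta — Gupta by 10–9.
Novak vs Mbeki: 12 to 7, Novak.
Novak vs Diaz: Novak is ranked higher on 4+2+4 = 10 ballots, Diaz on 9. Novak wins 10–9.
Novak vs Quinn: 2+2+4 = 8 for Novak, 11 for Quinn — Quinn by 11–8.
Novak vs Larsen: 12 to 7, Novak.
Gupta vs Mbeki: 10 to 9, Gupta.
Gupta vs Diaz: Gupta is ranked higher on 4+2+4 = 10 ballots, Diaz on 9. Gupta wins 10–9.
Gupta vs Quinn: Gupta is ranked higher on 2+4 = 6 ballots, Quinn on 13. Quinn wins 13–6.
Gupta vs Larsen: 12 to 7, Gupta.
Mbeki vs Diaz: Mbeki is ranked higher on 3+4 = 7 ballots, Diaz on 12. Diaz wins 12–7.
Mbeki vs Quinn: 6 to 13, Quinn.
Mbeki vs Larsen: Mbeki is ranked higher on 3+2+4+4 = 13 ballots, Larsen on 6. Mbeki wins 13–6.
Diaz vs Quinn: Diaz preferred on 4+2 = 6 ballots; Quinn wins 13–6.
Diaz vs Larsen: 3+2+4+2+4 = 15 for Diaz, 4 for Larsen — Diaz by 15–4.
Quinn vs Larsen: 4+3+2+4+4 = 17 for Quinn, 2 for Larsen — Quinn by 17–2.
Quinn defeats every rival head-to-head and is the Condorcet winner.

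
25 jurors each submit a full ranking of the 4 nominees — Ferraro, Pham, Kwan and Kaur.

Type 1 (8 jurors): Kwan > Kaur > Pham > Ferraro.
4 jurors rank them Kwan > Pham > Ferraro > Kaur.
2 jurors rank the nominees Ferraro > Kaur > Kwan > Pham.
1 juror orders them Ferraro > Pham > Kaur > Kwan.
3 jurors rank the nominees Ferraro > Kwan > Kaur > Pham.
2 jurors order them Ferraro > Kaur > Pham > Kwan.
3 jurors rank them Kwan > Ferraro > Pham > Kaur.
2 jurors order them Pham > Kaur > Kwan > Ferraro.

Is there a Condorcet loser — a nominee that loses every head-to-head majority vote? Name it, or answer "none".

none

Pairwise majorities:
Ferraro–Pham: Pham 14–11.
Ferraro vs Kwan: Ferraro is ranked higher on 2+1+3+2 = 8 ballots, Kwan on 17. Kwan wins 17–8.
Ferraro vs Kaur: 4+2+1+3+2+3 = 15 for Ferraro, 10 for Kaur — Ferraro by 15–10.
Pham vs Kwan: 1+2+2 = 5 for Pham, 20 for Kwan — Kwan by 20–5.
Pham vs Kaur: Pham is ranked higher on 4+1+3+2 = 10 ballots, Kaur on 15. Kaur wins 15–10.
Kwan vs Kaur: Kwan, 18–7.
Each nominee has at least one pairwise win (Ferraro beats Kaur; Pham beats Ferraro; Kwan beats Ferraro; Kaur beats Pham) — no Condorcet loser.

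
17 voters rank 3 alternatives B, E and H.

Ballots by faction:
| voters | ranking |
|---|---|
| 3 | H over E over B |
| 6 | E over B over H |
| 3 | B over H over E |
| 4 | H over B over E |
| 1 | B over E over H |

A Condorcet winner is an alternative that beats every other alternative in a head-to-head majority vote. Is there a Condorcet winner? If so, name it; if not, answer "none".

none

Check each pair by majority over 17 ballots:
B vs E: 3+4+1 = 8 for B, 9 for E — E by 9–8.
B vs H: B is ranked higher on 6+3+1 = 10 ballots, H on 7. B wins 10–7.
E vs H: E is ranked higher on 6+1 = 7 ballots, H on 10. H wins 10–7.
Every alternative loses at least once (B loses to E; E loses to H; H loses to B). The majority relation contains the cycle B > H > E > B, so there is no Condorcet winner.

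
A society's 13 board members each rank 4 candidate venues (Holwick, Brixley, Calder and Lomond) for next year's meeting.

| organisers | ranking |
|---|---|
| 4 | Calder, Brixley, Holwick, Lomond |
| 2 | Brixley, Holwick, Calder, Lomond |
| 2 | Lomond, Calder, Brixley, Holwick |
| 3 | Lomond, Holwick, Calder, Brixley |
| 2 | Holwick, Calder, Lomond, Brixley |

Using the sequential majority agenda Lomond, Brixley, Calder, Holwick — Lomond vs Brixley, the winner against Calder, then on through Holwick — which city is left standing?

Holwick

Round 1: Lomond vs Brixley — 7–6, Lomond advances.
Round 2: Lomond vs Calder — 5–8, Calder advances.
Round 3: Calder vs Holwick — 6–7, Holwick advances.
The agenda winner is Holwick.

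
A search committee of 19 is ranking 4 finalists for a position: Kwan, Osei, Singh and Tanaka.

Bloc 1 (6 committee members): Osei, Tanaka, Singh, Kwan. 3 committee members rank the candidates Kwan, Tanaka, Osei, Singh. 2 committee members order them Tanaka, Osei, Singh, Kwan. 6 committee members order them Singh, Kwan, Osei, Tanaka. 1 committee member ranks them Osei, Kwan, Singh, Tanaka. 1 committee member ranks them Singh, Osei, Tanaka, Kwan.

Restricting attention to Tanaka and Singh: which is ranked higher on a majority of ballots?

Ballots ranking Tanaka above Singh: 6 + 3 + 2 = 11.
Ballots ranking Singh above Tanaka: 19 − 11 = 8.
Tanaka wins the head-to-head 11–8.

Tanaka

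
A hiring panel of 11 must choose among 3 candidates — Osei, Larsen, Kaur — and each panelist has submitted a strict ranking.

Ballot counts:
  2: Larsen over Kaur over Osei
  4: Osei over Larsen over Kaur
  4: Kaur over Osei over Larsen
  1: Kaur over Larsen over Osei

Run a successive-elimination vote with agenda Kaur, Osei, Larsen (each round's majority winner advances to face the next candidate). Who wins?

Round 1: Kaur vs Osei — 7–4, Kaur advances.
Round 2: Kaur vs Larsen — 5–6, Larsen advances.
The agenda winner is Larsen.

Larsen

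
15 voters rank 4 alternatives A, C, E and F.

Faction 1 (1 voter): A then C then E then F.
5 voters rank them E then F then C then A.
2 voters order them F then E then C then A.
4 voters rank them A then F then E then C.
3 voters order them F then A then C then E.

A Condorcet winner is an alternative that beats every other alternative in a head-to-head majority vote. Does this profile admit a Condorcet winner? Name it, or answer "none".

F

Head-to-head results (15 voters):
A vs C: 1+4+3 = 8 for A, 7 for C — A by 8–7.
A vs E: A is ranked higher on 1+4+3 = 8 ballots, E on 7. A wins 8–7.
A vs F: 1+4 = 5 for A, 10 for F — F by 10–5.
C vs E: 4 to 11, E.
C vs F: 1 for C, 14 for F — F by 14–1.
E vs F: E is ranked higher on 1+5 = 6 ballots, F on 9. F wins 9–6.
F wins every pairwise contest, so F is the Condorcet winner.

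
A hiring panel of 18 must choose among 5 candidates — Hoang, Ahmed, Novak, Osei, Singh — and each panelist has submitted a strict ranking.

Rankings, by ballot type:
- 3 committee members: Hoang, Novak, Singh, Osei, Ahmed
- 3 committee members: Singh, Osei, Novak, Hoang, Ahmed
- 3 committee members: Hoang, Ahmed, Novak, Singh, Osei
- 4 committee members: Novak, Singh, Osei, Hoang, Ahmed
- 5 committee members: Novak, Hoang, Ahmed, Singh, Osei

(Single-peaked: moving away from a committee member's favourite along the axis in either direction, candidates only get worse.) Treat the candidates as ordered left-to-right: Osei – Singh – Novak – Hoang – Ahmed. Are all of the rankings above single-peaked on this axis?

Axis positions: Osei=1, Singh=2, Novak=3, Hoang=4, Ahmed=5.
Ballot type 1 (peak Hoang at position 4): ranking walks positions 4-3-2-1-5, expanding outward from the peak — single-peaked.
Ballot type 2 (peak Singh at position 2): ranking walks positions 2-1-3-4-5, expanding outward from the peak — single-peaked.
Ballot type 3 (peak Hoang at position 4): ranking walks positions 4-5-3-2-1, expanding outward from the peak — single-peaked.
Ballot type 4 (peak Novak at position 3): ranking walks positions 3-2-1-4-5, expanding outward from the peak — single-peaked.
Ballot type 5 (peak Novak at position 3): ranking walks positions 3-4-5-2-1, expanding outward from the peak — single-peaked.
Every ranking is single-peaked on this axis.

yes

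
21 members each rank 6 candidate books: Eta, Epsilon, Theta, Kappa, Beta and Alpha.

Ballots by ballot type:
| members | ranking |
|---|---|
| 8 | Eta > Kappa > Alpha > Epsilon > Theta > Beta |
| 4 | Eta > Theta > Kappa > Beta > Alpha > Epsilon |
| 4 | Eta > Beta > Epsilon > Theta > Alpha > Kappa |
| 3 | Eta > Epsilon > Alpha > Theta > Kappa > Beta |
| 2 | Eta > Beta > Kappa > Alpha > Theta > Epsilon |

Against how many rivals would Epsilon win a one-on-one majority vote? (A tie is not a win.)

2

Epsilon against each rival (21 members):
Epsilon vs Eta: Eta wins 21–0.
Epsilon vs Theta: Epsilon is ranked higher on 8+4+3 = 15 ballots, Theta on 6. Epsilon wins 15–6.
Epsilon vs Kappa: 4+3 = 7 for Epsilon, 14 for Kappa — Kappa by 14–7.
Epsilon vs Beta: Epsilon preferred on 8+3 = 11 ballots; Epsilon wins 11–10.
Epsilon–Alpha: Alpha 14–7.
Epsilon beats Theta, Beta; loses to Eta, Kappa, Alpha — 2 pairwise wins.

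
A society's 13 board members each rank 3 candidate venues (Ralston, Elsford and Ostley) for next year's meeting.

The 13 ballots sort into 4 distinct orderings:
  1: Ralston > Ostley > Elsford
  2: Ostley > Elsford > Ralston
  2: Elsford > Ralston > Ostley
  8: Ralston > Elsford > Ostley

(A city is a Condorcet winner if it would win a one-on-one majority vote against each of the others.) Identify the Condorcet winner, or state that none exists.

Ralston

Head-to-head results (13 organisers):
Ralston vs Elsford: 1+8 = 9 for Ralston, 4 for Elsford — Ralston by 9–4.
Ralston–Ostley: Ralston 11–2.
Elsford vs Ostley: 2+8 = 10 for Elsford, 3 for Ostley — Elsford by 10–3.
Ralston defeats every rival head-to-head and is the Condorcet winner.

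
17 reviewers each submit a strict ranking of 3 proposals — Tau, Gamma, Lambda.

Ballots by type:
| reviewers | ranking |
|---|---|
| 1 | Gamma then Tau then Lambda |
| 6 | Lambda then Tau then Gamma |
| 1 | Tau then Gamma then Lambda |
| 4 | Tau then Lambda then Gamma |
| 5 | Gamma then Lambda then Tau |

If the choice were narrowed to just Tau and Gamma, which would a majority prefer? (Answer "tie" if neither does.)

Ballots ranking Tau above Gamma: 6 + 1 + 4 = 11.
Ballots ranking Gamma above Tau: 17 − 11 = 6.
Tau wins the head-to-head 11–6.

Tau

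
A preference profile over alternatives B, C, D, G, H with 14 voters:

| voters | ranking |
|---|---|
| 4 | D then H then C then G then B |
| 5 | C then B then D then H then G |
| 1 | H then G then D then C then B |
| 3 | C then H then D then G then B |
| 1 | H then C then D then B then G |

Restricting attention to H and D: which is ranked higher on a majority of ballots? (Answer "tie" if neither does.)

D

Ballots ranking H above D: 1 + 3 + 1 = 5.
Ballots ranking D above H: 14 − 5 = 9.
D wins the head-to-head 9–5.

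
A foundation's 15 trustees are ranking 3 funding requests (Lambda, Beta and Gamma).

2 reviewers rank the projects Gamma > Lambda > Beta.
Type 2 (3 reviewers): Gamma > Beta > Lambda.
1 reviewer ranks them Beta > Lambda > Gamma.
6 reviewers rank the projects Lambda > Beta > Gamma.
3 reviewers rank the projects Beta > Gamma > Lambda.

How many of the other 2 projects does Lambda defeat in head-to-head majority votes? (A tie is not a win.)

1

Lambda against each rival (15 reviewers):
Lambda–Beta: Lambda 8–7.
Lambda vs Gamma: Lambda preferred on 1+6 = 7 ballots; Gamma wins 8–7.
Lambda beats Beta; loses to Gamma — 1 pairwise win.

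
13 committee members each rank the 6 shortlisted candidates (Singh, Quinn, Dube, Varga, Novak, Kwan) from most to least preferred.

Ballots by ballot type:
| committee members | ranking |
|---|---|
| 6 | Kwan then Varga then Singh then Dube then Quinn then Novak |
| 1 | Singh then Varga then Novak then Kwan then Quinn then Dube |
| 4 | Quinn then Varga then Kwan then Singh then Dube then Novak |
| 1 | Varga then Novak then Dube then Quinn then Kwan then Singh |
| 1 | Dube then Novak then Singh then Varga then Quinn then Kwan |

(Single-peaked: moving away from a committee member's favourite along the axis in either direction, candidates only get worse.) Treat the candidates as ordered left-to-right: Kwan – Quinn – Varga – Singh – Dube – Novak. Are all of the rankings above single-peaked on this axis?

Axis positions: Kwan=1, Quinn=2, Varga=3, Singh=4, Dube=5, Novak=6.
Ballot type 1: ranking walks positions 1-3-4-5-2-6; Varga is ranked above Quinn even though Quinn lies between Varga and the peak Kwan on the axis — preferences dip and rise again. Not single-peaked.
Ballot type 2: ranking walks positions 4-3-6-1-2-5; Novak is ranked above Dube even though Dube lies between Novak and the peak Singh on the axis — preferences dip and rise again. Not single-peaked.
Ballot type 3 (peak Quinn at position 2): ranking walks positions 2-3-1-4-5-6, expanding outward from the peak — single-peaked.
Ballot type 4: ranking walks positions 3-6-5-2-1-4; Novak is ranked above Singh even though Singh lies between Novak and the peak Varga on the axis — preferences dip and rise again. Not single-peaked.
Ballot type 5 (peak Dube at position 5): ranking walks positions 5-6-4-3-2-1, expanding outward from the peak — single-peaked.
Ballot type 1 violates single-peakedness, so the profile is not single-peaked on this axis.

no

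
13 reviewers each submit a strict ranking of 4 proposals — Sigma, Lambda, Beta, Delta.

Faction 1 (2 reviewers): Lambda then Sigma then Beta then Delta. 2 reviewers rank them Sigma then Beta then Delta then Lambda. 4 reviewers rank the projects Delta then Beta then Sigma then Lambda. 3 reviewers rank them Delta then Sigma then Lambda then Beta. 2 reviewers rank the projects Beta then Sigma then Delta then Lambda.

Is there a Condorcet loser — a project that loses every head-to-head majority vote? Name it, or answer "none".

Lambda

Pairwise majorities:
Sigma–Lambda: Sigma 11–2.
Sigma vs Beta: Sigma is ranked higher on 2+2+3 = 7 ballots, Beta on 6. Sigma wins 7–6.
Sigma vs Delta: 2+2+2 = 6 for Sigma, 7 for Delta — Delta by 7–6.
Lambda vs Beta: Beta, 8–5.
Lambda–Delta: Delta 11–2.
Beta–Delta: Delta 7–6.
Only Lambda has no wins; Lambda is the Condorcet loser.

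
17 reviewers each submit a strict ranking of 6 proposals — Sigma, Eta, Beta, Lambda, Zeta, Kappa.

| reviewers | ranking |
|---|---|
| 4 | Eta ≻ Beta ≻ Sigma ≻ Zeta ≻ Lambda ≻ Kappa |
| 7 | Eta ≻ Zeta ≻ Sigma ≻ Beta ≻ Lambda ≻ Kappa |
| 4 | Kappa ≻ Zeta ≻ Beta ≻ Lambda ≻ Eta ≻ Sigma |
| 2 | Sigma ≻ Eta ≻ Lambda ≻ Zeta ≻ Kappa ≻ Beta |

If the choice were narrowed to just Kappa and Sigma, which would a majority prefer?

Sigma

Ballots ranking Kappa above Sigma: 4.
Ballots ranking Sigma above Kappa: 17 − 4 = 13.
Sigma wins the head-to-head 13–4.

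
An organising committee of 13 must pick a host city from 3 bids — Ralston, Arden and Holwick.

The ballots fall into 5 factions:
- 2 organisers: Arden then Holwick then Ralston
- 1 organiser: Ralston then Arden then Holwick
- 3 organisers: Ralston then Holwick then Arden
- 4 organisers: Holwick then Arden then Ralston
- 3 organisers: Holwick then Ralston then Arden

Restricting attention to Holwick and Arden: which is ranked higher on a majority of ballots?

Ballots ranking Holwick above Arden: 3 + 4 + 3 = 10.
Ballots ranking Arden above Holwick: 13 − 10 = 3.
Holwick wins the head-to-head 10–3.

Holwick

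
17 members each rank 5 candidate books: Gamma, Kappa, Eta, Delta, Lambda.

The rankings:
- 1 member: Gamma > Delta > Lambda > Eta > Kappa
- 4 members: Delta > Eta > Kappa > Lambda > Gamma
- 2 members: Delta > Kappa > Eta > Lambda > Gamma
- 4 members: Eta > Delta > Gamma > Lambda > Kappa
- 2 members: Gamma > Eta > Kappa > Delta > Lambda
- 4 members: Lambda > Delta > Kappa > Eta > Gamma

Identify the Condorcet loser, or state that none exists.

Gamma

Head-to-head results (17 members):
Gamma vs Kappa: Kappa, 10–7.
Gamma vs Eta: 1+2 = 3 for Gamma, 14 for Eta — Eta by 14–3.
Gamma vs Delta: Delta wins 14–3.
Gamma–Lambda: Lambda 10–7.
Kappa vs Eta: 2+4 = 6 for Kappa, 11 for Eta — Eta by 11–6.
Kappa vs Delta: Kappa preferred on 2 ballots; Delta wins 15–2.
Kappa vs Lambda: Lambda wins 9–8.
Eta vs Delta: Delta, 11–6.
Eta vs Lambda: Eta, 12–5.
Delta–Lambda: Delta 13–4.
Only Gamma has no wins; Gamma is the Condorcet loser.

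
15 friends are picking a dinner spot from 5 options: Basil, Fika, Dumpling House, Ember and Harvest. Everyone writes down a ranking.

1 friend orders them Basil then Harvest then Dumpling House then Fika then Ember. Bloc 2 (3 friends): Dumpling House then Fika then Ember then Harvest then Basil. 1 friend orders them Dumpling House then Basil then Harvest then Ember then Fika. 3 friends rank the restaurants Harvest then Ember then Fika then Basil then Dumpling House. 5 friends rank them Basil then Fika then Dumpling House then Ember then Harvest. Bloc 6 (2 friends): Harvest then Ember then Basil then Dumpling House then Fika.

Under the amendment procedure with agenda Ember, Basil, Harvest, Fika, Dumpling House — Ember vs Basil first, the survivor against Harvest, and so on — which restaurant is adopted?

Round 1: Ember vs Basil — 8–7, Ember advances.
Round 2: Ember vs Harvest — 8–7, Ember advances.
Round 3: Ember vs Fika — 6–9, Fika advances.
Round 4: Fika vs Dumpling House — 8–7, Fika advances.
Fika survives the agenda.

Fika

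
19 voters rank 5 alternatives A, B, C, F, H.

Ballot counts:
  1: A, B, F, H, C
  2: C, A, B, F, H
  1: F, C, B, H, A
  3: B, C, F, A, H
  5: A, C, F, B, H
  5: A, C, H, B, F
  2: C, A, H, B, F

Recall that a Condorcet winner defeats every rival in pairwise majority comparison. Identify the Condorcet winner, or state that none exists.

A

Pairwise majorities:
A–B: A 15–4.
A vs C: A, 11–8.
A vs F: A, 15–4.
A–H: A 18–1.
B vs C: C wins 15–4.
B vs F: B wins 13–6.
B–H: B 12–7.
C–F: C 17–2.
C–H: C 18–1.
F vs H: F, 12–7.
Only A has no losses; A is the Condorcet winner.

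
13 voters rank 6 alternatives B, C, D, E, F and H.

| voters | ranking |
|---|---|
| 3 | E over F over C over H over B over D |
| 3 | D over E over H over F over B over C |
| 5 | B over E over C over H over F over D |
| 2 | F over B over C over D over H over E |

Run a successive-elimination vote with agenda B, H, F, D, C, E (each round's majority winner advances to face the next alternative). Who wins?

Round 1: B vs H — 7–6, B advances.
Round 2: B vs F — 5–8, F advances.
Round 3: F vs D — 10–3, F advances.
Round 4: F vs C — 8–5, F advances.
Round 5: F vs E — 2–11, E advances.
The agenda winner is E.

E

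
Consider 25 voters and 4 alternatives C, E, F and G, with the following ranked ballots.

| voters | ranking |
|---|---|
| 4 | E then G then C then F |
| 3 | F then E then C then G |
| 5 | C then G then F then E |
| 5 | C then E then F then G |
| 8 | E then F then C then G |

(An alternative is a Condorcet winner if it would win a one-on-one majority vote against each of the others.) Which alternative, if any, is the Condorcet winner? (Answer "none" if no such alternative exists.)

E

Pairwise majorities:
C vs E: C is ranked higher on 5+5 = 10 ballots, E on 15. E wins 15–10.
C vs F: C preferred on 4+5+5 = 14 ballots; C wins 14–11.
C vs G: 21 to 4, C.
E vs F: 4+5+8 = 17 for E, 8 for F — E by 17–8.
E vs G: E preferred on 4+3+5+8 = 20 ballots; E wins 20–5.
F vs G: F is ranked higher on 3+5+8 = 16 ballots, G on 9. F wins 16–9.
Only E has no losses; E is the Condorcet winner.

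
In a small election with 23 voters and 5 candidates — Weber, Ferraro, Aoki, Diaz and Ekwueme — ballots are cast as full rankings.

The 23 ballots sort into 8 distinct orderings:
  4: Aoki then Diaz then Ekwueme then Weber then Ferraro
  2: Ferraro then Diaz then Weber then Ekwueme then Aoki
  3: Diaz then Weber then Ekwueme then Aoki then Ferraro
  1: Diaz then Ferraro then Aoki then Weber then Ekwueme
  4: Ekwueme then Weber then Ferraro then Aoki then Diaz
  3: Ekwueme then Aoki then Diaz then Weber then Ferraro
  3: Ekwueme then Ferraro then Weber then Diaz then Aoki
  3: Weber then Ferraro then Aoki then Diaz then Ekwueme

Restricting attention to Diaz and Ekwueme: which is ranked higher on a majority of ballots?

Ballots ranking Diaz above Ekwueme: 4 + 2 + 3 + 1 + 3 = 13.
Ballots ranking Ekwueme above Diaz: 23 − 13 = 10.
Diaz wins the head-to-head 13–10.

Diaz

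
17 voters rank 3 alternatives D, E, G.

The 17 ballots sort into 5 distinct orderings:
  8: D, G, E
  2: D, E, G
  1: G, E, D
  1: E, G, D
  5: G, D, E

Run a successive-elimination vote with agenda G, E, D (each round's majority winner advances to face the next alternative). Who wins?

Round 1: G vs E — 14–3, G advances.
Round 2: G vs D — 7–10, D advances.
The agenda winner is D.

D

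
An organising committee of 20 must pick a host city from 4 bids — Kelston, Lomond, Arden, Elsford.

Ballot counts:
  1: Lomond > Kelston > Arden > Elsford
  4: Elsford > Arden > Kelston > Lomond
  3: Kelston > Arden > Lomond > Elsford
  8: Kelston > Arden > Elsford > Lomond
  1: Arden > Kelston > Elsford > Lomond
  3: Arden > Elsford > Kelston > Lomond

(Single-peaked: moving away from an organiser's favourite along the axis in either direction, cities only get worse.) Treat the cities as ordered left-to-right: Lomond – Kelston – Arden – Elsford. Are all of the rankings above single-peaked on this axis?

yes

Axis positions: Lomond=1, Kelston=2, Arden=3, Elsford=4.
Cluster 1 (peak Lomond at position 1): ranking walks positions 1-2-3-4, expanding outward from the peak — single-peaked.
Cluster 2 (peak Elsford at position 4): ranking walks positions 4-3-2-1, expanding outward from the peak — single-peaked.
Cluster 3 (peak Kelston at position 2): ranking walks positions 2-3-1-4, expanding outward from the peak — single-peaked.
Cluster 4 (peak Kelston at position 2): ranking walks positions 2-3-4-1, expanding outward from the peak — single-peaked.
Cluster 5 (peak Arden at position 3): ranking walks positions 3-2-4-1, expanding outward from the peak — single-peaked.
Cluster 6 (peak Arden at position 3): ranking walks positions 3-4-2-1, expanding outward from the peak — single-peaked.
Every ranking is single-peaked on this axis.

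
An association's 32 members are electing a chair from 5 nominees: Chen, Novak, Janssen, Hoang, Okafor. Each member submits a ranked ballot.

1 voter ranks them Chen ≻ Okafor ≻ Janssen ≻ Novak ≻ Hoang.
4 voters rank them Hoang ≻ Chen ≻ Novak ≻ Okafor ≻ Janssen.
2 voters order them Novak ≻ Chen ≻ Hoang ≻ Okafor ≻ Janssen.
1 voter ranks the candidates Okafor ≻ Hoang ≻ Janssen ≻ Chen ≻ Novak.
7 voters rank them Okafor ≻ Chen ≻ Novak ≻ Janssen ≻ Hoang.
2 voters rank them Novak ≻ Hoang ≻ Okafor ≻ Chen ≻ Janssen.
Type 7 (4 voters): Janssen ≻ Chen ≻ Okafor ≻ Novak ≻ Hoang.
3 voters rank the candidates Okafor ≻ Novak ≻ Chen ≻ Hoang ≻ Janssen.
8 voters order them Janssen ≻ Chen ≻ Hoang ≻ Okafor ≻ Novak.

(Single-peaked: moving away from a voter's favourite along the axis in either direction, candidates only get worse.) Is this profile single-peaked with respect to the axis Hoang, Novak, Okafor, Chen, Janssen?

no

Axis positions: Hoang=1, Novak=2, Okafor=3, Chen=4, Janssen=5.
Type 1 (peak Chen at position 4): ranking walks positions 4-3-5-2-1, expanding outward from the peak — single-peaked.
Type 2: ranking walks positions 1-4-2-3-5; Chen is ranked above Novak even though Novak lies between Chen and the peak Hoang on the axis — preferences dip and rise again. Not single-peaked.
Type 3: ranking walks positions 2-4-1-3-5; Chen is ranked above Okafor even though Okafor lies between Chen and the peak Novak on the axis — preferences dip and rise again. Not single-peaked.
Type 4: ranking walks positions 3-1-5-4-2; Hoang is ranked above Novak even though Novak lies between Hoang and the peak Okafor on the axis — preferences dip and rise again. Not single-peaked.
Type 5 (peak Okafor at position 3): ranking walks positions 3-4-2-5-1, expanding outward from the peak — single-peaked.
Type 6 (peak Novak at position 2): ranking walks positions 2-1-3-4-5, expanding outward from the peak — single-peaked.
Type 7 (peak Janssen at position 5): ranking walks positions 5-4-3-2-1, expanding outward from the peak — single-peaked.
Type 8 (peak Okafor at position 3): ranking walks positions 3-2-4-1-5, expanding outward from the peak — single-peaked.
Type 9: ranking walks positions 5-4-1-3-2; Hoang is ranked above Okafor even though Okafor lies between Hoang and the peak Janssen on the axis — preferences dip and rise again. Not single-peaked.
Type 2 violates single-peakedness, so the profile is not single-peaked on this axis.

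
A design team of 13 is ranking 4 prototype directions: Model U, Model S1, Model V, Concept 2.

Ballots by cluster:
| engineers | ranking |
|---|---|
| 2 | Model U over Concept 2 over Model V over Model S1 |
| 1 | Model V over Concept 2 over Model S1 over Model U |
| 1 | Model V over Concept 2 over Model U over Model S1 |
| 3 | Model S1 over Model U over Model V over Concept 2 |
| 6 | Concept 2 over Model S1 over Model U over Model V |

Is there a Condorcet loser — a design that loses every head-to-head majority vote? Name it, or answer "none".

Model V

Head-to-head results (13 engineers):
Model U–Model S1: Model S1 10–3.
Model U vs Model V: Model U, 11–2.
Model U vs Concept 2: Model U preferred on 2+3 = 5 ballots; Concept 2 wins 8–5.
Model S1–Model V: Model S1 9–4.
Model S1 vs Concept 2: Model S1 is ranked higher on 3 ballots, Concept 2 on 10. Concept 2 wins 10–3.
Model V vs Concept 2: 1+1+3 = 5 for Model V, 8 for Concept 2 — Concept 2 by 8–5.
Model V loses to every other design — it is the Condorcet loser.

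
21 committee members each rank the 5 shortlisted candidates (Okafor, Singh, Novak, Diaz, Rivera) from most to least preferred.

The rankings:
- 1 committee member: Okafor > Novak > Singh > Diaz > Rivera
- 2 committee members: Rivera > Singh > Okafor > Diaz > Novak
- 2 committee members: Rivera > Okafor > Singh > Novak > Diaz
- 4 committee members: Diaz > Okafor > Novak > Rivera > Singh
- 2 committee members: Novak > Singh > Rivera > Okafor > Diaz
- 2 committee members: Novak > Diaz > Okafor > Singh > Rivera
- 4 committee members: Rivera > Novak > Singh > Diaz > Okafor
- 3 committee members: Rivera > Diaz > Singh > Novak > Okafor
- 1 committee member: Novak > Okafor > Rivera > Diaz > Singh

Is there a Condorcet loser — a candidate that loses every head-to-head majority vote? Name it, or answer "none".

Head-to-head results (21 committee members):
Okafor vs Singh: Singh, 11–10.
Okafor vs Novak: Okafor is ranked higher on 1+2+2+4 = 9 ballots, Novak on 12. Novak wins 12–9.
Okafor–Diaz: Diaz 13–8.
Okafor vs Rivera: 1+4+2+1 = 8 for Okafor, 13 for Rivera — Rivera by 13–8.
Singh vs Novak: 2+2+3 = 7 for Singh, 14 for Novak — Novak by 14–7.
Singh vs Diaz: 11 to 10, Singh.
Singh–Rivera: Rivera 16–5.
Novak vs Diaz: 12 to 9, Novak.
Novak vs Rivera: Novak is ranked higher on 1+4+2+2+1 = 10 ballots, Rivera on 11. Rivera wins 11–10.
Diaz vs Rivera: 7 to 14, Rivera.
Okafor loses to every other candidate — it is the Condorcet loser.

Okafor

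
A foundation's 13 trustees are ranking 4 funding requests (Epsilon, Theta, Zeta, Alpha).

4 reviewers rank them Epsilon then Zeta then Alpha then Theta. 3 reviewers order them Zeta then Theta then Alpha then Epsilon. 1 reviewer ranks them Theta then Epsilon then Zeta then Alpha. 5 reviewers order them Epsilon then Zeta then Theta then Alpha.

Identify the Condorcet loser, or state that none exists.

Head-to-head results (13 reviewers):
Epsilon vs Theta: Epsilon wins 9–4.
Epsilon vs Zeta: Epsilon preferred on 4+1+5 = 10 ballots; Epsilon wins 10–3.
Epsilon vs Alpha: Epsilon, 10–3.
Theta vs Zeta: 1 for Theta, 12 for Zeta — Zeta by 12–1.
Theta vs Alpha: Theta wins 9–4.
Zeta–Alpha: Zeta 13–0.
Alpha loses to every other project — it is the Condorcet loser.

Alpha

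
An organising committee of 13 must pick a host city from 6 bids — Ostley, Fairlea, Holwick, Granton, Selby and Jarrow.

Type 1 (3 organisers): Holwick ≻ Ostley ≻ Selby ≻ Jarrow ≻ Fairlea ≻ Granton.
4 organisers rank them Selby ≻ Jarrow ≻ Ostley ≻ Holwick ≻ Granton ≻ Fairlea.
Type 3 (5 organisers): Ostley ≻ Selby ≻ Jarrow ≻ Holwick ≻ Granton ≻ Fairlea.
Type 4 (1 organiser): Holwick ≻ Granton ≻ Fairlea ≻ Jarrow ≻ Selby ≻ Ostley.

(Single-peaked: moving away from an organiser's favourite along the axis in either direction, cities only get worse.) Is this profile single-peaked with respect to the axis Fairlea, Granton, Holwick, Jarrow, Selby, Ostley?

no

Axis positions: Fairlea=1, Granton=2, Holwick=3, Jarrow=4, Selby=5, Ostley=6.
Type 1: ranking walks positions 3-6-5-4-1-2; Ostley is ranked above Jarrow even though Jarrow lies between Ostley and the peak Holwick on the axis — preferences dip and rise again. Not single-peaked.
Type 2 (peak Selby at position 5): ranking walks positions 5-4-6-3-2-1, expanding outward from the peak — single-peaked.
Type 3 (peak Ostley at position 6): ranking walks positions 6-5-4-3-2-1, expanding outward from the peak — single-peaked.
Type 4 (peak Holwick at position 3): ranking walks positions 3-2-1-4-5-6, expanding outward from the peak — single-peaked.
Type 1 violates single-peakedness, so the profile is not single-peaked on this axis.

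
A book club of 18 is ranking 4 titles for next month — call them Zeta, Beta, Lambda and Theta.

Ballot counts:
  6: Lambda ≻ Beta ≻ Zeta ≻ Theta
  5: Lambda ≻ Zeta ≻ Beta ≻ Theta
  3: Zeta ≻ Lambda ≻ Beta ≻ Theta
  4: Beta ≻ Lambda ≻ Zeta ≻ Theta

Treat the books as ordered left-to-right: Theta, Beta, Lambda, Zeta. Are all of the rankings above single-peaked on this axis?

yes

Axis positions: Theta=1, Beta=2, Lambda=3, Zeta=4.
Bloc 1 (peak Lambda at position 3): ranking walks positions 3-2-4-1, expanding outward from the peak — single-peaked.
Bloc 2 (peak Lambda at position 3): ranking walks positions 3-4-2-1, expanding outward from the peak — single-peaked.
Bloc 3 (peak Zeta at position 4): ranking walks positions 4-3-2-1, expanding outward from the peak — single-peaked.
Bloc 4 (peak Beta at position 2): ranking walks positions 2-3-4-1, expanding outward from the peak — single-peaked.
Every ranking is single-peaked on this axis.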